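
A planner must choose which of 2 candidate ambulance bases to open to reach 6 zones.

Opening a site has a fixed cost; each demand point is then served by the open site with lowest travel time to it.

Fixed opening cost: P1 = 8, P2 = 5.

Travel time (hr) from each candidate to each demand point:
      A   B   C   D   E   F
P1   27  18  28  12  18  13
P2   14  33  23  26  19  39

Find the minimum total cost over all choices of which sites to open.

111

Open {P1, P2}: assign each demand point to its cheapest open site.
  A→P2 14, B→P1 18, C→P2 23, D→P1 12, E→P1 18, F→P1 13
  travel time 98, fixed 13 → total 111.
Compare {P1}: travel time 116 + fixed 8 = 124.
Compare {P2}: travel time 154 + fixed 5 = 159.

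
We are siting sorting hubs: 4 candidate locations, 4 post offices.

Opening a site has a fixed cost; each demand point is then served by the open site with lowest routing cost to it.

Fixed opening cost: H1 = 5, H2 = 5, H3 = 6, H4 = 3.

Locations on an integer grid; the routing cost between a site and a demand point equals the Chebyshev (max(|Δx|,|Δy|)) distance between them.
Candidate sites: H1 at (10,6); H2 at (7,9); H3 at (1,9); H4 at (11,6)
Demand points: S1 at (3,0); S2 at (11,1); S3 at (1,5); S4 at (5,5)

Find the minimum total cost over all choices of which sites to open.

Open {H3, H4}: assign each demand point to its cheapest open site.
  S1→H4 8, S2→H4 5, S3→H3 4, S4→H3 4
  routing cost 21, fixed 9 → total 30.
Compare {H1}: routing cost 26 + fixed 5 = 31.
Compare {H1, H3}: routing cost 20 + fixed 11 = 31.
Compare {H2, H4}: routing cost 23 + fixed 8 = 31.
All other subsets cost ≥ 31. Minimum total cost: 30.

30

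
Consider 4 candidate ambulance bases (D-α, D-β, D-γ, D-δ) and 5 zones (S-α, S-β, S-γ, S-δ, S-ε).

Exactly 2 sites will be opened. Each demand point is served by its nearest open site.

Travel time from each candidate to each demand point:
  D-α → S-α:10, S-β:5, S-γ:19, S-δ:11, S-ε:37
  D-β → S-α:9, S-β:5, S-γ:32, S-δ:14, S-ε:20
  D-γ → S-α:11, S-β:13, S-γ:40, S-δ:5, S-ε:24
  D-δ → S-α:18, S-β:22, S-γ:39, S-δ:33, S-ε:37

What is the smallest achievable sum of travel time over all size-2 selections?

63

Open {D-α, D-γ}.
  S-α→D-α 10, S-β→D-α 5, S-γ→D-α 19, S-δ→D-γ 5, S-ε→D-γ 24  ⇒ total 63.
Compare {D-α, D-β}: total 64.
Compare {D-β, D-γ}: total 71.
No size-2 selection does better; minimum is 63.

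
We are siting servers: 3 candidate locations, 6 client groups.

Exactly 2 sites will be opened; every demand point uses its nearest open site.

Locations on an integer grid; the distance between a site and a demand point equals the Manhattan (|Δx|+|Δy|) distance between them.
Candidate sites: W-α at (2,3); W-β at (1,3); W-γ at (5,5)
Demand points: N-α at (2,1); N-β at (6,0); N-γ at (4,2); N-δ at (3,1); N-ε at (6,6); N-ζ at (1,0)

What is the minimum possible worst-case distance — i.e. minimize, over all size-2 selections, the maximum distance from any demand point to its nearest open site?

Open {W-α, W-γ}.
  Farthest demand point is N-β at distance 6 (to W-γ); all others are ≤ 6.
With {W-β, W-γ} the worst case is 6.
With {W-α, W-β} the worst case is 7.
No size-2 selection achieves below 6.

6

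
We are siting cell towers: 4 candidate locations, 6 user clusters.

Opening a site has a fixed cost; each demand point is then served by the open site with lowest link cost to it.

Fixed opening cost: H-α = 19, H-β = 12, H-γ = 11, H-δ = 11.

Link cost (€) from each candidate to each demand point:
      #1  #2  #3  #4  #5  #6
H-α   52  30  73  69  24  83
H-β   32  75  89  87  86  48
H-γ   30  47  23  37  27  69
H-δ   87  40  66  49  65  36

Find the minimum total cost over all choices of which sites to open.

215

Open {H-γ, H-δ}: assign each demand point to its cheapest open site.
  #1→H-γ 30, #2→H-δ 40, #3→H-γ 23, #4→H-γ 37, #5→H-γ 27, #6→H-δ 36
  link cost 193, fixed 22 → total 215.
Compare {H-α, H-γ, H-δ}: link cost 180 + fixed 41 = 221.
Compare {H-β, H-γ, H-δ}: link cost 193 + fixed 34 = 227.
Compare {H-α, H-β, H-γ, H-δ}: link cost 180 + fixed 53 = 233.
All other subsets cost ≥ 221. Minimum total cost: 215.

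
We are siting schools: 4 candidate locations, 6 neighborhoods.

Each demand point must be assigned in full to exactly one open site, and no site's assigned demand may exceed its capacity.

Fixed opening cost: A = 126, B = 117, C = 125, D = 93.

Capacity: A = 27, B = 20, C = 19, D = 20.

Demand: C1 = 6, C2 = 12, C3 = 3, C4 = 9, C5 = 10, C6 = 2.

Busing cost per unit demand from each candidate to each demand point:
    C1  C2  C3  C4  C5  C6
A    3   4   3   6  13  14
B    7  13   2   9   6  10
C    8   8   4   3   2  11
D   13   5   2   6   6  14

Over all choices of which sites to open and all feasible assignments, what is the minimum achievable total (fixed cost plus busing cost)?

Open {A, C}; cheapest assignment that respects the capacities:
  A (cap 27, load 23): C1, C2, C3, C6 — cost 6×3 + 12×4 + 3×3 + 2×14 = 103
  C (cap 19, load 19): C4, C5 — cost 9×3 + 10×2 = 47
  Shipping 150, fixed 251 → total 401.
  Any other capacity-feasible assignment to {A, C} ships for at least 150.
Compare {A, D}: its best feasible assignment gives total 433.
Compare {A, B}: its best feasible assignment gives total 449.
Every other set of open sites that can feasibly serve all demand totals ≥ 433 even under its best assignment. Minimum: 401.

401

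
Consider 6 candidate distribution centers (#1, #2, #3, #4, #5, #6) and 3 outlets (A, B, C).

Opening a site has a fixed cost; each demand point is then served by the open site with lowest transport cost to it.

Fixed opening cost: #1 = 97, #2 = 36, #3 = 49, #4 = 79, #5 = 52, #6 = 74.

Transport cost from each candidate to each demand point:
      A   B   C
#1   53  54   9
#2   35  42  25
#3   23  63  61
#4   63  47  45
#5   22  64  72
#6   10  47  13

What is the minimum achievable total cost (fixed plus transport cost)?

Open {#2}: assign each demand point to its cheapest open site.
  A→#2 35, B→#2 42, C→#2 25
  transport cost 102, fixed 36 → total 138.
Compare {#6}: transport cost 70 + fixed 74 = 144.
Compare {#2, #3}: transport cost 90 + fixed 85 = 175.
Compare {#2, #6}: transport cost 65 + fixed 110 = 175.
All other subsets cost ≥ 144. Minimum total cost: 138.

138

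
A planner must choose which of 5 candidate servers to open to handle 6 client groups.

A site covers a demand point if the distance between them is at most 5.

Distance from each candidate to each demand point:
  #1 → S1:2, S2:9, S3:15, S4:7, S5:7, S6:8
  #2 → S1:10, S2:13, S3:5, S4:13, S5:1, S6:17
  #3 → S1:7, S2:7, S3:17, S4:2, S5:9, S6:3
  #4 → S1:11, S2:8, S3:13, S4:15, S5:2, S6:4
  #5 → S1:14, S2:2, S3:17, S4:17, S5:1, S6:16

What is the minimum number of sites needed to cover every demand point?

4

Coverage sets (demand points within 5 of each site):
  #1: {S1}
  #2: {S3, S5}
  #3: {S4, S6}
  #4: {S5, S6}
  #5: {S2, S5}
No 3 sites suffice: every size-3 union leaves at least one demand point uncovered.
But {#1, #2, #3, #5} covers everything, so the minimum is 4.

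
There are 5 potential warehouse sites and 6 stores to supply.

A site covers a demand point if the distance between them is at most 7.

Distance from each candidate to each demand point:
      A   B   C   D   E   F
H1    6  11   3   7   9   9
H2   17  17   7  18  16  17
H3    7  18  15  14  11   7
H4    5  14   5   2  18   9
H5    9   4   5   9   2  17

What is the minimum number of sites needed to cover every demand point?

Coverage sets (demand points within 7 of each site):
  H1: {A, C, D}
  H2: {C}
  H3: {A, F}
  H4: {A, C, D}
  H5: {B, C, E}
No 2 sites suffice: every size-2 union leaves at least one demand point uncovered.
But {H1, H3, H5} covers everything, so the minimum is 3.

3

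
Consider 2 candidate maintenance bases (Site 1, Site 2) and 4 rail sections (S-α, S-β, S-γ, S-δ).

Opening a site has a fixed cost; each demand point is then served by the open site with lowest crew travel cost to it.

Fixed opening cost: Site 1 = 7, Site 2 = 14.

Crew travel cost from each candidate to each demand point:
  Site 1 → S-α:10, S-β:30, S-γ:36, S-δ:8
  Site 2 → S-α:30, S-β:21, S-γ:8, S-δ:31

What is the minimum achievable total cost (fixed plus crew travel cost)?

Open {Site 1, Site 2}: assign each demand point to its cheapest open site.
  S-α→Site 1 10, S-β→Site 2 21, S-γ→Site 2 8, S-δ→Site 1 8
  crew travel cost 47, fixed 21 → total 68.
Compare {Site 1}: crew travel cost 84 + fixed 7 = 91.
Compare {Site 2}: crew travel cost 90 + fixed 14 = 104.

68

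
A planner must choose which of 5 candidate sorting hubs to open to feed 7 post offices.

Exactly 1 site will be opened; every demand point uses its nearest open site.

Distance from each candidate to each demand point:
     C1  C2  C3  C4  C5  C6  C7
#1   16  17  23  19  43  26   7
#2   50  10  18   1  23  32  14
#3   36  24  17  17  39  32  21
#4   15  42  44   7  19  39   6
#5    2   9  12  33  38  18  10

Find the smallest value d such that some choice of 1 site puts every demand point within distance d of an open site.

38

Open {#5}.
  Farthest demand point is C5 at distance 38 (to #5); all others are ≤ 38.
With {#3} the worst case is 39.
With {#1} the worst case is 43.
No size-1 selection achieves below 38.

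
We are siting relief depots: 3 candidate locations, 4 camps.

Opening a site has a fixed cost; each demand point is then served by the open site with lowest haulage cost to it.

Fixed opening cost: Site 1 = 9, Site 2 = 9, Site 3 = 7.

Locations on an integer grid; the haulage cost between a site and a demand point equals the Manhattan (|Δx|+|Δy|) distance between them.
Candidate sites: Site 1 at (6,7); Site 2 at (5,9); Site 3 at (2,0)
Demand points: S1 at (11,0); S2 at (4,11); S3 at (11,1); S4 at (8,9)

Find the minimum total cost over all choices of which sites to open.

41

Open {Site 2, Site 3}: assign each demand point to its cheapest open site.
  S1→Site 3 9, S2→Site 2 3, S3→Site 3 10, S4→Site 2 3
  haulage cost 25, fixed 16 → total 41.
Compare {Site 1}: haulage cost 33 + fixed 9 = 42.
Compare {Site 2}: haulage cost 35 + fixed 9 = 44.
Compare {Site 1, Site 3}: haulage cost 29 + fixed 16 = 45.
All other subsets cost ≥ 42. Minimum total cost: 41.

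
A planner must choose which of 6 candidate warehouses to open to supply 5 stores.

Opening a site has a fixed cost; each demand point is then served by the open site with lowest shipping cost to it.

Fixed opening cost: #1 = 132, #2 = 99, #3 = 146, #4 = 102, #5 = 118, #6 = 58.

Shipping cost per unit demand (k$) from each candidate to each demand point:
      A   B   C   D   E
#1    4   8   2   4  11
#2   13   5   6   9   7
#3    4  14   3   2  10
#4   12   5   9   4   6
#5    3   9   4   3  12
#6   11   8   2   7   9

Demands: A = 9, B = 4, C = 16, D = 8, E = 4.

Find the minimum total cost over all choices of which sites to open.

Open {#1}: assign each demand point to its cheapest open site.
  A→#1 9×4=36, B→#1 4×8=32, C→#1 16×2=32, D→#1 8×4=32, E→#1 4×11=44
  shipping cost 176, fixed 132 → total 308.
Compare {#6}: shipping cost 255 + fixed 58 = 313.
Compare {#5}: shipping cost 199 + fixed 118 = 317.
Compare {#5, #6}: shipping cost 151 + fixed 176 = 327.
All other subsets cost ≥ 313. Minimum total cost: 308.

308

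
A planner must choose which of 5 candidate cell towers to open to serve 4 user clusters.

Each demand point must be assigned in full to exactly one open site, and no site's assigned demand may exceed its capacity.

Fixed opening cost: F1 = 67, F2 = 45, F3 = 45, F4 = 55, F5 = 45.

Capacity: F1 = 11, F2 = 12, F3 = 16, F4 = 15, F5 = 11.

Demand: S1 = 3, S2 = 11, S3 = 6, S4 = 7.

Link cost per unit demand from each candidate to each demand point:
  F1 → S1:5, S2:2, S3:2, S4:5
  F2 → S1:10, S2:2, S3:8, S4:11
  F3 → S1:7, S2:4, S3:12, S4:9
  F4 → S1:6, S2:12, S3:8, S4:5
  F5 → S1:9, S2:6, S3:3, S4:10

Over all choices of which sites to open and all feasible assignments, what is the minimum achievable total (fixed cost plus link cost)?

238

Open {F2, F4, F5}; cheapest assignment that respects the capacities:
  F2 (cap 12, load 11): S2 — cost 11×2 = 22
  F4 (cap 15, load 10): S1, S4 — cost 3×6 + 7×5 = 53
  F5 (cap 11, load 6): S3 — cost 6×3 = 18
  Shipping 93, fixed 145 → total 238.
  Any other capacity-feasible assignment to {F2, F4, F5} ships for at least 93.
Compare {F1, F2, F5}: its best feasible assignment gives total 247.
Compare {F3, F4}: its best feasible assignment gives total 248.
Every other set of open sites that can feasibly serve all demand totals ≥ 247 even under its best assignment. Minimum: 238.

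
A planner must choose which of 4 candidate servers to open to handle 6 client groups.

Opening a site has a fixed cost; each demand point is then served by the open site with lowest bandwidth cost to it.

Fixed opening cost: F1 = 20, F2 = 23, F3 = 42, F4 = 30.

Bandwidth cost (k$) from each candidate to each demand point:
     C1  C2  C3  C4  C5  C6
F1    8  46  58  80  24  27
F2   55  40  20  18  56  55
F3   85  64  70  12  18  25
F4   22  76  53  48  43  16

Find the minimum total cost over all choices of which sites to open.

180

Open {F1, F2}: assign each demand point to its cheapest open site.
  C1→F1 8, C2→F2 40, C3→F2 20, C4→F2 18, C5→F1 24, C6→F1 27
  bandwidth cost 137, fixed 43 → total 180.
Compare {F1, F2, F4}: bandwidth cost 126 + fixed 73 = 199.
Compare {F1, F2, F3}: bandwidth cost 123 + fixed 85 = 208.
Compare {F2, F4}: bandwidth cost 159 + fixed 53 = 212.
All other subsets cost ≥ 199. Minimum total cost: 180.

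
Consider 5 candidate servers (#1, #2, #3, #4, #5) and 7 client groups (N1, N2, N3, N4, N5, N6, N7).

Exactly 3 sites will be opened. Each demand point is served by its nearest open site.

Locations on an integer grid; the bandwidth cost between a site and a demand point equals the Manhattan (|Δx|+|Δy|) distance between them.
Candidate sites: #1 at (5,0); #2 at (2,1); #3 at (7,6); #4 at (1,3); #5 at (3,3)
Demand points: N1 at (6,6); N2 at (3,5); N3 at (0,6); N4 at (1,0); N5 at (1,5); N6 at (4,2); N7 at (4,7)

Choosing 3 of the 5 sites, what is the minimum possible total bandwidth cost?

Open {#3, #4, #5}.
  N1→#3 1, N2→#5 2, N3→#4 4, N4→#4 3, N5→#4 2, N6→#5 2, N7→#3 4  ⇒ total 18.
Compare {#2, #3, #4}: total 20.
Compare {#1, #3, #4}: total 21.
No size-3 selection does better; minimum is 18.

18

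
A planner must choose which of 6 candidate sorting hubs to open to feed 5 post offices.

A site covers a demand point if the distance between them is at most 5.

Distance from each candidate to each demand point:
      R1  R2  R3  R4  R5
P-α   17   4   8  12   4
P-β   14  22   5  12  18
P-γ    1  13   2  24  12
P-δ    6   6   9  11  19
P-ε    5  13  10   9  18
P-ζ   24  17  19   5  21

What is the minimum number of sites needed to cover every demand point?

3

Coverage sets (demand points within 5 of each site):
  P-α: {R2, R5}
  P-β: {R3}
  P-γ: {R1, R3}
  P-δ: {}
  P-ε: {R1}
  P-ζ: {R4}
No 2 sites suffice: every size-2 union leaves at least one demand point uncovered.
But {P-α, P-γ, P-ζ} covers everything, so the minimum is 3.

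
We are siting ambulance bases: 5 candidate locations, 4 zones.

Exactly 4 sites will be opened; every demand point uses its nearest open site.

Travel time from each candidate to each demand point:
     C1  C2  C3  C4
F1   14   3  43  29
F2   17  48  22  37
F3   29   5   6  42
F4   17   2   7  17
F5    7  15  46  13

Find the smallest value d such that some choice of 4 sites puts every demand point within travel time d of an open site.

13

Open {F1, F2, F3, F5}.
  Farthest demand point is C4 at travel time 13 (to F5); all others are ≤ 13.
With {F1, F2, F4, F5} the worst case is 13.
With {F1, F3, F4, F5} the worst case is 13.
No size-4 selection achieves below 13.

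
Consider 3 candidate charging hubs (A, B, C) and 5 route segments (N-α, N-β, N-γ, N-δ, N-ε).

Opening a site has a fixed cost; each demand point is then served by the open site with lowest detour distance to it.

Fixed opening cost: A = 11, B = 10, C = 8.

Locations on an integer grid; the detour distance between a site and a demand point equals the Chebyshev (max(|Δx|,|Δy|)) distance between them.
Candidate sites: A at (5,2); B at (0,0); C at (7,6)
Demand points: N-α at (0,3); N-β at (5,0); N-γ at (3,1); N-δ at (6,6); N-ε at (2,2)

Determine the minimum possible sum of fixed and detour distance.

Open {A}: assign each demand point to its cheapest open site.
  N-α→A 5, N-β→A 2, N-γ→A 2, N-δ→A 4, N-ε→A 3
  detour distance 16, fixed 11 → total 27.
Compare {B}: detour distance 19 + fixed 10 = 29.
Compare {C}: detour distance 24 + fixed 8 = 32.
Compare {A, C}: detour distance 13 + fixed 19 = 32.
All other subsets cost ≥ 29. Minimum total cost: 27.

27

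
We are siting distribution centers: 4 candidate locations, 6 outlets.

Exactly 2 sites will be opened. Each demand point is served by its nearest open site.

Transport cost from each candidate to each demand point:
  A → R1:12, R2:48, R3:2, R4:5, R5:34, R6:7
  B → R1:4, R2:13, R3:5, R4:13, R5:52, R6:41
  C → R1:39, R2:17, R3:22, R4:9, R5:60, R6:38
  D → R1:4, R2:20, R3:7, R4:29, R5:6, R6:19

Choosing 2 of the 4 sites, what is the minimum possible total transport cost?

Open {A, D}.
  R1→D 4, R2→D 20, R3→A 2, R4→A 5, R5→D 6, R6→A 7  ⇒ total 44.
Compare {B, D}: total 60.
Compare {C, D}: total 62.
No size-2 selection does better; minimum is 44.

44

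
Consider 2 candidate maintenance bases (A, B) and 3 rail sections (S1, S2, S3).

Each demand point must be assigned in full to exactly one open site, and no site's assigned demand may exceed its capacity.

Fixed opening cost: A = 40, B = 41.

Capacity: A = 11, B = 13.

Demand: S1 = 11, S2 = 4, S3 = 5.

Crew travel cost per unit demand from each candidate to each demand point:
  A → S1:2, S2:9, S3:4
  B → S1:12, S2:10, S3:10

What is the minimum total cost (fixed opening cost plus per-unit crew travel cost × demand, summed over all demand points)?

Open {A, B}; cheapest assignment that respects the capacities:
  A (cap 11, load 11): S1 — cost 11×2 = 22
  B (cap 13, load 9): S2, S3 — cost 4×10 + 5×10 = 90
  Shipping 112, fixed 81 → total 193.
  Any other capacity-feasible assignment to {A, B} ships for at least 112.
Total demand is 20 and no other set of sites has combined capacity ≥ 20, so {A, B} is the only feasible choice of open sites. Minimum: 193.

193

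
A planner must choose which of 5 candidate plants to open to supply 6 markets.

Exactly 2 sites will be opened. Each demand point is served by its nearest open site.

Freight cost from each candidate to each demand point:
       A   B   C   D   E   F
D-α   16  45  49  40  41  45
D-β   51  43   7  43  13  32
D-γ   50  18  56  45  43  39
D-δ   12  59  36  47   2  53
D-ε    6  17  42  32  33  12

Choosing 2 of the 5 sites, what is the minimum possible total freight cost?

87

Open {D-β, D-ε}.
  A→D-ε 6, B→D-ε 17, C→D-β 7, D→D-ε 32, E→D-β 13, F→D-ε 12  ⇒ total 87.
Compare {D-δ, D-ε}: total 105.
Compare {D-β, D-δ}: total 139.
No size-2 selection does better; minimum is 87.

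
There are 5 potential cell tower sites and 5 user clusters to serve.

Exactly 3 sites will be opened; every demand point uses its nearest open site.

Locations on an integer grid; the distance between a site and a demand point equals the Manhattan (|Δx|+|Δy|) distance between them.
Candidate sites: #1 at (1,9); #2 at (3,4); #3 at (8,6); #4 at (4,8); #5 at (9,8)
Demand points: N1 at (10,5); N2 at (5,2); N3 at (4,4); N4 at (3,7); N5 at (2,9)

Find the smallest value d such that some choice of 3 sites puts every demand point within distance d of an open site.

4

Open {#1, #2, #3}.
  Farthest demand point is N2 at distance 4 (to #2); all others are ≤ 4.
With {#1, #2, #5} the worst case is 4.
With {#2, #3, #4} the worst case is 4.
No size-3 selection achieves below 4.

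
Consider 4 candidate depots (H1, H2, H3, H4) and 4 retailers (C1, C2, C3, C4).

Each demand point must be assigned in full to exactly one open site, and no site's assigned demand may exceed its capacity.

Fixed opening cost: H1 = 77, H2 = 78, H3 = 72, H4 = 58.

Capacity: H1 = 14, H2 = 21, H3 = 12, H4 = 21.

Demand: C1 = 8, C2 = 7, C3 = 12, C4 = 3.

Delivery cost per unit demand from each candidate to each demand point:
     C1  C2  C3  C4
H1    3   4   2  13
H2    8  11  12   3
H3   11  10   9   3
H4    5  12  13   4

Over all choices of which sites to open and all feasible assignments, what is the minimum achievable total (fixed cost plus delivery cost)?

295

Open {H1, H4}; cheapest assignment that respects the capacities:
  H1 (cap 14, load 12): C3 — cost 12×2 = 24
  H4 (cap 21, load 18): C1, C2, C4 — cost 8×5 + 7×12 + 3×4 = 136
  Shipping 160, fixed 135 → total 295.
  Any other capacity-feasible assignment to {H1, H4} ships for at least 160.
Compare {H1, H2}: its best feasible assignment gives total 329.
Compare {H1, H3, H4}: its best feasible assignment gives total 350.
Every other set of open sites that can feasibly serve all demand totals ≥ 329 even under its best assignment. Minimum: 295.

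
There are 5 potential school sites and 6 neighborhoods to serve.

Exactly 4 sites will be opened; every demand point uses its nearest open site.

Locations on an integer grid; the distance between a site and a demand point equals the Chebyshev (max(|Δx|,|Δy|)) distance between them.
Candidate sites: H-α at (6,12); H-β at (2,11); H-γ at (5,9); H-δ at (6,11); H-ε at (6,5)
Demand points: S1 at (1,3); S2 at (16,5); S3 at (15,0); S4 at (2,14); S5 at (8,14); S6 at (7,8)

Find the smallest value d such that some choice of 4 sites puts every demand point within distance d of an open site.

10

Open {H-α, H-β, H-γ, H-δ}.
  Farthest demand point is S2 at distance 10 (to H-α); all others are ≤ 10.
With {H-α, H-β, H-γ, H-ε} the worst case is 10.
With {H-α, H-β, H-δ, H-ε} the worst case is 10.
No size-4 selection achieves below 10.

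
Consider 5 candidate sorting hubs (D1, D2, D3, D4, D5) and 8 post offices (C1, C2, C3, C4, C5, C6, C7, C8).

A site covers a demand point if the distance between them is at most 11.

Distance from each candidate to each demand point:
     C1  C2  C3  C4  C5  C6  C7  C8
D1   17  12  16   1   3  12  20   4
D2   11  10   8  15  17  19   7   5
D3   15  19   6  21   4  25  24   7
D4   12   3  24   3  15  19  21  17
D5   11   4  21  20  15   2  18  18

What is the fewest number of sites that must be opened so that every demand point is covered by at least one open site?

Coverage sets (demand points within 11 of each site):
  D1: {C4, C5, C8}
  D2: {C1, C2, C3, C7, C8}
  D3: {C3, C5, C8}
  D4: {C2, C4}
  D5: {C1, C2, C6}
No 2 sites suffice: every size-2 union leaves at least one demand point uncovered.
But {D1, D2, D5} covers everything, so the minimum is 3.

3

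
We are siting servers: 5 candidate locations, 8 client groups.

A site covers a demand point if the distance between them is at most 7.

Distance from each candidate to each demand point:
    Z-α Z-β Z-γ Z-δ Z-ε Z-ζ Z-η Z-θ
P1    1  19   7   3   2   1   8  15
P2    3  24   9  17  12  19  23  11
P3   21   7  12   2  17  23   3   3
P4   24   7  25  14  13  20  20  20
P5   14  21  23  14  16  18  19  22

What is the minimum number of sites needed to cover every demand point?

2

Coverage sets (demand points within 7 of each site):
  P1: {Z-α, Z-γ, Z-δ, Z-ε, Z-ζ}
  P2: {Z-α}
  P3: {Z-β, Z-δ, Z-η, Z-θ}
  P4: {Z-β}
  P5: {}
No single site covers all 8 demand points.
But {P1, P3} covers everything, so the minimum is 2.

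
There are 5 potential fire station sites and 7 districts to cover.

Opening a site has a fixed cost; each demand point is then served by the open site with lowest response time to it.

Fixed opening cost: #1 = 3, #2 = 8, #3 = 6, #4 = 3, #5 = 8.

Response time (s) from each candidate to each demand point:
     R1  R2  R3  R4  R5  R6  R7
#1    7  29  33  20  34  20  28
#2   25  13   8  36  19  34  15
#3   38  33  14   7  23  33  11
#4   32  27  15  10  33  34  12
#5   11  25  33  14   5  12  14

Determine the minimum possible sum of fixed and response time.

Open {#1, #2, #3, #5}: assign each demand point to its cheapest open site.
  R1→#1 7, R2→#2 13, R3→#2 8, R4→#3 7, R5→#5 5, R6→#5 12, R7→#3 11
  response time 63, fixed 25 → total 88.
Compare {#2, #3, #5}: response time 67 + fixed 22 = 89.
Compare {#1, #2, #4, #5}: response time 67 + fixed 22 = 89.
Compare {#2, #4, #5}: response time 71 + fixed 19 = 90.
All other subsets cost ≥ 89. Minimum total cost: 88.

88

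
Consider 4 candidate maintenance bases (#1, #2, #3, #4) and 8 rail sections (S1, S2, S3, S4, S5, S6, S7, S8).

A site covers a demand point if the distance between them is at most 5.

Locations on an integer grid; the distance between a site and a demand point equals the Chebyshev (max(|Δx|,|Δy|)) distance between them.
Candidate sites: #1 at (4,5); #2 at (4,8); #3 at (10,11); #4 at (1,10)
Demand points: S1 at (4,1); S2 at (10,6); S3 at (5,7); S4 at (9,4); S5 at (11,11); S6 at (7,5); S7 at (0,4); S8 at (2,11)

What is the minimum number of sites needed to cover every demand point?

3

Coverage sets (demand points within 5 of each site):
  #1: {S1, S3, S4, S6, S7}
  #2: {S3, S4, S6, S7, S8}
  #3: {S2, S3, S5}
  #4: {S3, S8}
No 2 sites suffice: every size-2 union leaves at least one demand point uncovered.
But {#1, #2, #3} covers everything, so the minimum is 3.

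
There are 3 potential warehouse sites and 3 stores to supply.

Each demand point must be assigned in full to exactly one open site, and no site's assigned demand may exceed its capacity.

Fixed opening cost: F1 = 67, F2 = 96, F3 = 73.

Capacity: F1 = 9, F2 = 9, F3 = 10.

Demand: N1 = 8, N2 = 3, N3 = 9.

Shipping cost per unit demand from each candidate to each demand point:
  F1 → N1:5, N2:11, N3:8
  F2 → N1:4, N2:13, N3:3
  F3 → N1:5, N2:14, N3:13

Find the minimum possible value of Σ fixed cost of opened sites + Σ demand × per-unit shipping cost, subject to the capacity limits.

Open {F1, F2, F3}; cheapest assignment that respects the capacities:
  F1 (cap 9, load 3): N2 — cost 3×11 = 33
  F2 (cap 9, load 9): N3 — cost 9×3 = 27
  F3 (cap 10, load 8): N1 — cost 8×5 = 40
  Shipping 100, fixed 236 → total 336.
  Any other capacity-feasible assignment to {F1, F2, F3} ships for at least 100.
Total demand is 20 and no other set of sites has combined capacity ≥ 20, so {F1, F2, F3} is the only feasible choice of open sites. Minimum: 336.

336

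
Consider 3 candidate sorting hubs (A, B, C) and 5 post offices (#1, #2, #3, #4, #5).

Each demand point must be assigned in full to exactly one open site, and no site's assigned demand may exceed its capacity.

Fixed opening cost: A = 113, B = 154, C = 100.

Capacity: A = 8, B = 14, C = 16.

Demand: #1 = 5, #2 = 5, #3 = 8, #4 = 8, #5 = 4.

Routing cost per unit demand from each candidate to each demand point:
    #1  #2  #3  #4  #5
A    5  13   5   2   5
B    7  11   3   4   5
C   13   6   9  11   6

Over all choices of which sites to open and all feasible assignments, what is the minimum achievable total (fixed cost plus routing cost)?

Open {A, B, C}; cheapest assignment that respects the capacities:
  A (cap 8, load 8): #4 — cost 8×2 = 16
  B (cap 14, load 13): #1, #3 — cost 5×7 + 8×3 = 59
  C (cap 16, load 9): #2, #5 — cost 5×6 + 4×6 = 54
  Shipping 129, fixed 367 → total 496.
  Any other capacity-feasible assignment to {A, B, C} ships for at least 129.
Compare {B, C}: its best feasible assignment gives total 524.
Every other set of open sites that can feasibly serve all demand totals ≥ 524 even under its best assignment. Minimum: 496.

496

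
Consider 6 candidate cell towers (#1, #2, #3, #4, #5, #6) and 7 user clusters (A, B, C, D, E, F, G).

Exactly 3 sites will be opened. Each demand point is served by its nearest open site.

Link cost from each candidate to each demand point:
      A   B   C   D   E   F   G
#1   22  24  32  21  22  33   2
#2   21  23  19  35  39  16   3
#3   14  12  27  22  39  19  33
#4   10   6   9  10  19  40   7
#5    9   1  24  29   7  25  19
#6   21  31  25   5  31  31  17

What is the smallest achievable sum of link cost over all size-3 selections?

55

Open {#2, #4, #5}.
  A→#5 9, B→#5 1, C→#4 9, D→#4 10, E→#5 7, F→#2 16, G→#2 3  ⇒ total 55.
Compare {#2, #5, #6}: total 60.
Compare {#3, #4, #5}: total 62.
No size-3 selection does better; minimum is 55.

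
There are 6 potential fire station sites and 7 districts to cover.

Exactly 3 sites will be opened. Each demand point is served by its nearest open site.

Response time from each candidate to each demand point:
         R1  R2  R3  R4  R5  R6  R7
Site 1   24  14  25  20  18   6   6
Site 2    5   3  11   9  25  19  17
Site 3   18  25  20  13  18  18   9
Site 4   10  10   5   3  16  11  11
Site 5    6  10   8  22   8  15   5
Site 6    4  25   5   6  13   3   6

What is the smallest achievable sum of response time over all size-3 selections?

34

Open {Site 2, Site 5, Site 6}.
  R1→Site 6 4, R2→Site 2 3, R3→Site 6 5, R4→Site 6 6, R5→Site 5 8, R6→Site 6 3, R7→Site 5 5  ⇒ total 34.
Compare {Site 2, Site 4, Site 6}: total 37.
Compare {Site 4, Site 5, Site 6}: total 38.
No size-3 selection does better; minimum is 34.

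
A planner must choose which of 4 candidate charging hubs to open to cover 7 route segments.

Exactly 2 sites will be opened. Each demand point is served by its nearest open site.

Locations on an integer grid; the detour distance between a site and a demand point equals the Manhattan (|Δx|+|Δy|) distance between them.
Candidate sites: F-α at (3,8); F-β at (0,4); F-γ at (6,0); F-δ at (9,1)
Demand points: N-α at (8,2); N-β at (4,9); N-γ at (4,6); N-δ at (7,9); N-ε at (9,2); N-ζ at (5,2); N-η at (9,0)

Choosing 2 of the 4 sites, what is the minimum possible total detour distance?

Open {F-α, F-δ}.
  N-α→F-δ 2, N-β→F-α 2, N-γ→F-α 3, N-δ→F-α 5, N-ε→F-δ 1, N-ζ→F-δ 5, N-η→F-δ 1  ⇒ total 19.
Compare {F-α, F-γ}: total 25.
Compare {F-β, F-δ}: total 34.
No size-2 selection does better; minimum is 19.

19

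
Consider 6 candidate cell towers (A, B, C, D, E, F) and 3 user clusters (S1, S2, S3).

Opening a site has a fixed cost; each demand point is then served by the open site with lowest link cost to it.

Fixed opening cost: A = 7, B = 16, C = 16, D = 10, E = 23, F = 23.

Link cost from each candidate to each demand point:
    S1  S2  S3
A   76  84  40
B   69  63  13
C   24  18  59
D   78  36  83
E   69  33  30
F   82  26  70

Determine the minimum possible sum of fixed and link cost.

Open {B, C}: assign each demand point to its cheapest open site.
  S1→C 24, S2→C 18, S3→B 13
  link cost 55, fixed 32 → total 87.
Compare {A, B, C}: link cost 55 + fixed 39 = 94.
Compare {B, C, D}: link cost 55 + fixed 42 = 97.
Compare {A, B, C, D}: link cost 55 + fixed 49 = 104.
All other subsets cost ≥ 94. Minimum total cost: 87.

87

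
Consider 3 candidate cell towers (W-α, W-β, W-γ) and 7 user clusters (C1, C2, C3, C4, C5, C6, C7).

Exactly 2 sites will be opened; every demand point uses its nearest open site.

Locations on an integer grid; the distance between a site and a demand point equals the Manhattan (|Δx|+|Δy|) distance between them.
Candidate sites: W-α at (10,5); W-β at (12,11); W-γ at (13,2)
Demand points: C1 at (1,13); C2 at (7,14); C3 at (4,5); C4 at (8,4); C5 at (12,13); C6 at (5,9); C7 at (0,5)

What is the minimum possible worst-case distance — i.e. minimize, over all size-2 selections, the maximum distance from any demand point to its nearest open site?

Open {W-α, W-β}.
  Farthest demand point is C1 at distance 13 (to W-β); all others are ≤ 13.
With {W-β, W-γ} the worst case is 16.
With {W-α, W-γ} the worst case is 17.
No size-2 selection achieves below 13.

13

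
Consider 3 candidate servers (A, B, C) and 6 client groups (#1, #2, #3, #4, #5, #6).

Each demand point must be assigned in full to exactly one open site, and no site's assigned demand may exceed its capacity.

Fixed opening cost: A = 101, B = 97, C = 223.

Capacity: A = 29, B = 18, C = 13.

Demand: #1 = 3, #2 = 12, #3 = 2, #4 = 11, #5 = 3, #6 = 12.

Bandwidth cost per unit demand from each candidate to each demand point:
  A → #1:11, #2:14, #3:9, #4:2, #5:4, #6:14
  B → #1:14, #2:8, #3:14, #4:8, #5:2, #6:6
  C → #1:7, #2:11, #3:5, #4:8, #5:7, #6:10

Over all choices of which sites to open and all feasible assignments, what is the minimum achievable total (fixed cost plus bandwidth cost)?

Open {A, B}; cheapest assignment that respects the capacities:
  A (cap 29, load 28): #1, #2, #3, #4 — cost 3×11 + 12×14 + 2×9 + 11×2 = 241
  B (cap 18, load 15): #5, #6 — cost 3×2 + 12×6 = 78
  Shipping 319, fixed 198 → total 517.
  Any other capacity-feasible assignment to {A, B} ships for at least 319.
Compare {A, B, C}: its best feasible assignment gives total 704.
Every other set of open sites that can feasibly serve all demand totals ≥ 704 even under its best assignment. Minimum: 517.

517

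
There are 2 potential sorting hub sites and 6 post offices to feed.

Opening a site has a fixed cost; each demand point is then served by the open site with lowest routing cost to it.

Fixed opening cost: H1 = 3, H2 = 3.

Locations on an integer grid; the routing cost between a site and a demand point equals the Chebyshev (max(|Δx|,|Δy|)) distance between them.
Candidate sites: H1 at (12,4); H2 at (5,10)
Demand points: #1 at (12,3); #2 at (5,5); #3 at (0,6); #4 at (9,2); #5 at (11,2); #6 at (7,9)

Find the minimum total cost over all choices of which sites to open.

24

Open {H1, H2}: assign each demand point to its cheapest open site.
  #1→H1 1, #2→H2 5, #3→H2 5, #4→H1 3, #5→H1 2, #6→H2 2
  routing cost 18, fixed 6 → total 24.
Compare {H1}: routing cost 30 + fixed 3 = 33.
Compare {H2}: routing cost 35 + fixed 3 = 38.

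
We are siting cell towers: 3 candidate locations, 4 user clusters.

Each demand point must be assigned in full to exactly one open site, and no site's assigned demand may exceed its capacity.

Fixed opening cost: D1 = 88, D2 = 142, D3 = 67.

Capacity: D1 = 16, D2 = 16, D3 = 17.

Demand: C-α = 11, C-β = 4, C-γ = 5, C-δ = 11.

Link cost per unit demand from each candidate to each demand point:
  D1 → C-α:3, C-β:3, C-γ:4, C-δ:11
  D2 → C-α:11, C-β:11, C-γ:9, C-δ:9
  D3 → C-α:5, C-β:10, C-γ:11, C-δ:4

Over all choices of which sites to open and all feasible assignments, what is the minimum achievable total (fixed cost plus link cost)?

Open {D1, D3}; cheapest assignment that respects the capacities:
  D1 (cap 16, load 16): C-α, C-γ — cost 11×3 + 5×4 = 53
  D3 (cap 17, load 15): C-β, C-δ — cost 4×10 + 11×4 = 84
  Shipping 137, fixed 155 → total 292.
  Any other capacity-feasible assignment to {D1, D3} ships for at least 137.
Compare {D1, D2}: its best feasible assignment gives total 419.
Compare {D1, D2, D3}: its best feasible assignment gives total 431.
Every other set of open sites that can feasibly serve all demand totals ≥ 419 even under its best assignment. Minimum: 292.

292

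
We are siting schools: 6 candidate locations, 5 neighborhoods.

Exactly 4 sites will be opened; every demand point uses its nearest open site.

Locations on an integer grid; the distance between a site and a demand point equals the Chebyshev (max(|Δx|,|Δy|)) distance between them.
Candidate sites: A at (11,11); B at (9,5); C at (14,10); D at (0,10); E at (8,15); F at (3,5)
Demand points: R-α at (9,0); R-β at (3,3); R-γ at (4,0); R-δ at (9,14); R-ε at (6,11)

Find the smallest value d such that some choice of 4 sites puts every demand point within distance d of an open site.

5

Open {A, B, C, F}.
  Farthest demand point is R-α at distance 5 (to B); all others are ≤ 5.
With {A, B, D, F} the worst case is 5.
With {A, B, E, F} the worst case is 5.
No size-4 selection achieves below 5.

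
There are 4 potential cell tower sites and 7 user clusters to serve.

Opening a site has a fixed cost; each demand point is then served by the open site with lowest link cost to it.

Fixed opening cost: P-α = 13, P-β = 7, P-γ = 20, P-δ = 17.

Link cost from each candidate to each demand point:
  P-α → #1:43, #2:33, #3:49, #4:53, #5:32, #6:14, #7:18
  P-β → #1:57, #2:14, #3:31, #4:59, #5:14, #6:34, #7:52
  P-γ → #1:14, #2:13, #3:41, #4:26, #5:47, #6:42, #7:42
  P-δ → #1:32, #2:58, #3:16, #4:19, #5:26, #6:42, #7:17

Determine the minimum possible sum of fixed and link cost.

163

Open {P-α, P-β, P-δ}: assign each demand point to its cheapest open site.
  #1→P-δ 32, #2→P-β 14, #3→P-δ 16, #4→P-δ 19, #5→P-β 14, #6→P-α 14, #7→P-δ 17
  link cost 126, fixed 37 → total 163.
Compare {P-α, P-β, P-γ, P-δ}: link cost 107 + fixed 57 = 164.
Compare {P-α, P-γ, P-δ}: link cost 119 + fixed 50 = 169.
Compare {P-β, P-δ}: link cost 146 + fixed 24 = 170.
All other subsets cost ≥ 164. Minimum total cost: 163.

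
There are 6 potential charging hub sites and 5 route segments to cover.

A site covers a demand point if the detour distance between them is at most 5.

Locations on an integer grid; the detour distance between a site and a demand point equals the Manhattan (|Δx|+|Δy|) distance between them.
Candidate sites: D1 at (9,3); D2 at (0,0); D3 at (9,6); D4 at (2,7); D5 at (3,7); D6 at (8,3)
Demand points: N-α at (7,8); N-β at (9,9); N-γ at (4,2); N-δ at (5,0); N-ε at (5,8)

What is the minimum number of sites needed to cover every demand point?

Coverage sets (demand points within 5 of each site):
  D1: {}
  D2: {N-δ}
  D3: {N-α, N-β}
  D4: {N-ε}
  D5: {N-α, N-ε}
  D6: {N-γ}
No 3 sites suffice: every size-3 union leaves at least one demand point uncovered.
But {D2, D3, D4, D6} covers everything, so the minimum is 4.

4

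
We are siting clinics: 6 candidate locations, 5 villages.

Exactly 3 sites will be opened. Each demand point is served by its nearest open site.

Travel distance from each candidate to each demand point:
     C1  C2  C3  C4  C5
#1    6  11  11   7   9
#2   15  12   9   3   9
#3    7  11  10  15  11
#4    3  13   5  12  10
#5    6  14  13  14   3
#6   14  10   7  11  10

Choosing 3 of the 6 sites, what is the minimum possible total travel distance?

Open {#2, #4, #5}.
  C1→#4 3, C2→#2 12, C3→#4 5, C4→#2 3, C5→#5 3  ⇒ total 26.
Compare {#1, #4, #5}: total 29.
Compare {#2, #5, #6}: total 29.
No size-3 selection does better; minimum is 26.

26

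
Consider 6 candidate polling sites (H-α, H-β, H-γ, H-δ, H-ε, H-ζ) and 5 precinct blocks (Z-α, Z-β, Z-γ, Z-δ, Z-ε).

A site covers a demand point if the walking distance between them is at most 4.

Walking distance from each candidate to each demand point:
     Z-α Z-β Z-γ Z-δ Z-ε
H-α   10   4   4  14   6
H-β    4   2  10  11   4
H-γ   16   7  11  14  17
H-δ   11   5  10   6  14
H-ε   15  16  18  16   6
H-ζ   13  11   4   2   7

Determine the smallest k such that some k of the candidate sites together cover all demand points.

2

Coverage sets (demand points within 4 of each site):
  H-α: {Z-β, Z-γ}
  H-β: {Z-α, Z-β, Z-ε}
  H-γ: {}
  H-δ: {}
  H-ε: {}
  H-ζ: {Z-γ, Z-δ}
No single site covers all 5 demand points.
But {H-β, H-ζ} covers everything, so the minimum is 2.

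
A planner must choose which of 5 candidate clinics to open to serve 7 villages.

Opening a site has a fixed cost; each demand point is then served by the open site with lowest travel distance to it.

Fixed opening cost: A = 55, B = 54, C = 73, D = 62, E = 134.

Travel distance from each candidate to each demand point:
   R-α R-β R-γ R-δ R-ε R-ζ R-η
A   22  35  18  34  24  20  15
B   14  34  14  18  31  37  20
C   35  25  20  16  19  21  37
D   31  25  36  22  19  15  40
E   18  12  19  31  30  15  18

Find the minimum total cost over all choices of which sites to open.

Open {B}: assign each demand point to its cheapest open site.
  R-α→B 14, R-β→B 34, R-γ→B 14, R-δ→B 18, R-ε→B 31, R-ζ→B 37, R-η→B 20
  travel distance 168, fixed 54 → total 222.
Compare {A}: travel distance 168 + fixed 55 = 223.
Compare {B, D}: travel distance 125 + fixed 116 = 241.
Compare {C}: travel distance 173 + fixed 73 = 246.
All other subsets cost ≥ 223. Minimum total cost: 222.

222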